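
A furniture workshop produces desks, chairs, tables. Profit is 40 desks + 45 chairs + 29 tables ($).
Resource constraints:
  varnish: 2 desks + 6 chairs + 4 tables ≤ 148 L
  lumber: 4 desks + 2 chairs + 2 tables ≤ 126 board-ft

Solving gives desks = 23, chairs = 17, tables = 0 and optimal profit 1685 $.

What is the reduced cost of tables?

-6

Both varnish and lumber are binding at x*.
From A_Bᵀ y = c: 2·y_varnish + 4·y_lumber = 40; 6·y_varnish + 2·y_lumber = 45.
→ y_varnish = 5 and y_lumber = 7.5.
Reduced cost of tables: c₃ − yᵀa₃ = 29 − (5·4 + 7.5·2) = 29 − 35 = -6.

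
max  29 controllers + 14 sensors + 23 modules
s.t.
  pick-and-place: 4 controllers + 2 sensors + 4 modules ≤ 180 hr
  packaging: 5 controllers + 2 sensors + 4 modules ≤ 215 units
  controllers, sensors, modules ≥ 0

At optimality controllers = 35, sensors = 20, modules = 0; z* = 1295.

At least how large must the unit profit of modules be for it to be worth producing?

Both pick-and-place and packaging are binding at x*.
From A_Bᵀ y = c: 4·y_pick-and-place + 5·y_packaging = 29; 2·y_pick-and-place + 2·y_packaging = 14.
Solving: y_pick-and-place = 6, y_packaging = 1.
modules enters the basis when its profit ≥ yᵀa₃ = 6·4 + 1·4 = 28.

28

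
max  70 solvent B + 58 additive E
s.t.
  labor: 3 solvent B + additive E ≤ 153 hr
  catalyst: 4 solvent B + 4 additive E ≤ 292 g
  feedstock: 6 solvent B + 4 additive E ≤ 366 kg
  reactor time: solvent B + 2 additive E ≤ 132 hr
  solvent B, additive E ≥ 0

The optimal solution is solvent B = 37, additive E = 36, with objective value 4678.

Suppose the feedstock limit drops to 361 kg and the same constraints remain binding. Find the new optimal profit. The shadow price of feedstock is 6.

4648

Δb = -5, so new z* = 4678 + (6)·(-5) = 4678 − 30 = 4648.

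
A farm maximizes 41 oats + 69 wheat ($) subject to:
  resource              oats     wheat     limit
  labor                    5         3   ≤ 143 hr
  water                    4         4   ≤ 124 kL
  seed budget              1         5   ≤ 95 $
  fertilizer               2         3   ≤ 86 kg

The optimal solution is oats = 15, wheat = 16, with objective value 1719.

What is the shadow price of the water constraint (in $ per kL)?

Binding: water and seed budget. Non-binding: labor (20 unused), fertilizer (8 unused).
Slack constraints have shadow price 0 (complementary slackness).
From A_Bᵀ y = c: 4·y_water + 1·y_seed budget = 41; 4·y_water + 5·y_seed budget = 69.
→ y_water = 8.5 and y_seed budget = 7.
Shadow price of water = 8.5.

8.5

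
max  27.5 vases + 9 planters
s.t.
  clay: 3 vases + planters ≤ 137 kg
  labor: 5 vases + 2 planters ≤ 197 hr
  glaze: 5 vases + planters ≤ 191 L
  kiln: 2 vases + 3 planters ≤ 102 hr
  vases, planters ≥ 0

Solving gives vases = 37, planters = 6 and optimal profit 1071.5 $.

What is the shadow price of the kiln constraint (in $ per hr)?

At the optimum: clay uses 117 of 137 (slack = 20); labor uses 197 of 197 (binding); glaze uses 191 of 191 (binding); kiln uses 92 of 102 (slack = 10).
Slack constraints have shadow price 0 (complementary slackness).
Dual feasibility on the basic columns requires 5·y_labor + 5·y_glaze = 27.5, 2·y_labor + 1·y_glaze = 9.
Solving: y_labor = 3.5, y_glaze = 2.
Shadow price of kiln = 0.

0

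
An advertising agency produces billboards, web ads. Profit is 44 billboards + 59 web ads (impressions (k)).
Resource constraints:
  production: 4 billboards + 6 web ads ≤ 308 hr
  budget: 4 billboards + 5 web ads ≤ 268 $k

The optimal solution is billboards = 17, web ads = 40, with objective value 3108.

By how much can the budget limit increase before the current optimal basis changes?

40

Binding constraints: production, budget. The basis is B = [[4,6],[4,5]] with det -4.
Per unit increase in budget, x* moves by d = (1.5, -1).
The basis stays optimal until web ads reaches 0; allowable increase = 40 $k.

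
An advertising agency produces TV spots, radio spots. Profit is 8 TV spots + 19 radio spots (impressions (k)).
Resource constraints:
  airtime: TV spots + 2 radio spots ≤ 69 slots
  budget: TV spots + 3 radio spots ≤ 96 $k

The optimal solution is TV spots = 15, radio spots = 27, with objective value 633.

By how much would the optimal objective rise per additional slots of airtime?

5

At the optimum: airtime uses 69 of 69 (binding); budget uses 96 of 96 (binding).
Dual feasibility on the basic columns requires 1·y_airtime + 1·y_budget = 8, 2·y_airtime + 3·y_budget = 19.
→ y_airtime = 5 and y_budget = 3.
Shadow price of airtime = 5.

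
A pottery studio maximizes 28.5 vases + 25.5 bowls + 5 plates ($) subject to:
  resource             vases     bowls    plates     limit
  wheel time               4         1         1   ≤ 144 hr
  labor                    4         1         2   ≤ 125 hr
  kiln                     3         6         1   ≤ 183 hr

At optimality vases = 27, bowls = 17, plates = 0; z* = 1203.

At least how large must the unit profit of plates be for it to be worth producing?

Check each constraint at x*: wheel time 125/144 (slack 19); labor 125/125 (tight); kiln 183/183 (tight).
Since wheel time is not tight, its dual is 0.
Dual feasibility on the basic columns requires 4·y_labor + 3·y_kiln = 28.5, 1·y_labor + 6·y_kiln = 25.5.
Solving: y_labor = 4.5, y_kiln = 3.5.
plates enters the basis when its profit ≥ yᵀa₃ = 4.5·2 + 3.5·1 = 12.5.

12.5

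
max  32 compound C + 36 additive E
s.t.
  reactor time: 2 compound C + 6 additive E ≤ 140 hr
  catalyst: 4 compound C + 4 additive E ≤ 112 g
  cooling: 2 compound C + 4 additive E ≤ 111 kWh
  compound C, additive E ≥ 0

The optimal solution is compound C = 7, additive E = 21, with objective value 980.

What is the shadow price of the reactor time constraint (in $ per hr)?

1

Binding: reactor time and catalyst. Non-binding: cooling (13 unused).
Slack constraints have shadow price 0 (complementary slackness).
From A_Bᵀ y = c: 2·y_reactor time + 4·y_catalyst = 32; 6·y_reactor time + 4·y_catalyst = 36.
Solving: y_reactor time = 1, y_catalyst = 7.5.
Shadow price of reactor time = 1.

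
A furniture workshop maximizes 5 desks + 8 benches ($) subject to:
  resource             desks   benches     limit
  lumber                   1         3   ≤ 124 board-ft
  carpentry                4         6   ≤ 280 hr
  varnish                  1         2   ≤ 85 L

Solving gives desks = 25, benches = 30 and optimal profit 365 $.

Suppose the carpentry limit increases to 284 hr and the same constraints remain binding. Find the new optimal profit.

Binding: carpentry and varnish. Non-binding: lumber (9 unused).
By complementary slackness, y = 0 for the non-binding constraint.
From A_Bᵀ y = c: 4·y_carpentry + 1·y_varnish = 5; 6·y_carpentry + 2·y_varnish = 8.
This yields shadow prices y_carpentry = 1, y_varnish = 1.
Δz = y_carpentry·Δb = 1 × (4) = 4, so new z* = 365 + 4 = 369.

369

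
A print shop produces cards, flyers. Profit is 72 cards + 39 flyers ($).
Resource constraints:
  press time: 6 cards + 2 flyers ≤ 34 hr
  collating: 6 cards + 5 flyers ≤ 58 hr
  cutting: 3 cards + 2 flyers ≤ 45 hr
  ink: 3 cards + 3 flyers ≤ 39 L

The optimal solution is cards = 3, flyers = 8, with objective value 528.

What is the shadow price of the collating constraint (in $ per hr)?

5

Check each constraint at x*: press time 34/34 (tight); collating 58/58 (tight); cutting 25/45 (slack 20); ink 33/39 (slack 6).
By complementary slackness, y = 0 for the non-binding constraints.
Dual feasibility on the basic columns requires 6·y_press time + 6·y_collating = 72, 2·y_press time + 5·y_collating = 39.
This yields shadow prices y_press time = 7, y_collating = 5.
Shadow price of collating = 5.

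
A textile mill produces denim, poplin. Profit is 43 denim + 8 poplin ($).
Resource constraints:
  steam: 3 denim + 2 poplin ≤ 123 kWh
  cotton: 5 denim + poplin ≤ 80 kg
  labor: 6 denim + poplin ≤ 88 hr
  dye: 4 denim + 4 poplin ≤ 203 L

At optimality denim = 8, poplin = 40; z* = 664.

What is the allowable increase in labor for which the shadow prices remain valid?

8

Binding constraints: cotton, labor. The basis is B = [[5,1],[6,1]] with det -1.
Per unit increase in labor, x* moves by d = (1, -5).
The basis stays optimal until poplin reaches 0; allowable increase = 8 hr.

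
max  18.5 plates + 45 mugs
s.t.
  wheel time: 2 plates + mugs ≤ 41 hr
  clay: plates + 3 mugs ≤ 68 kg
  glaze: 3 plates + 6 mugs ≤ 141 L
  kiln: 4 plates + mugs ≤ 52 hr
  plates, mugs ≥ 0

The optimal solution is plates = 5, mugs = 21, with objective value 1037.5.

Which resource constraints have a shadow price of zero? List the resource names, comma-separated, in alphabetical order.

wheel time: 31/41 (slack 10)
clay: 68/68 (binding)
glaze: 141/141 (binding)
kiln: 41/52 (slack 11)
By complementary slackness, a constraint with positive slack has shadow price 0 → kiln, wheel time.

kiln, wheel time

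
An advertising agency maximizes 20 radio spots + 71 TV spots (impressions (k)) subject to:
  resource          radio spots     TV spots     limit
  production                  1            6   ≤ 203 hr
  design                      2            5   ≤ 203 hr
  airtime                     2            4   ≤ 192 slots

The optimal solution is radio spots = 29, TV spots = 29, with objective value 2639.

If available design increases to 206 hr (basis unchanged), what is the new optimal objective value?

At the optimum: production uses 203 of 203 (binding); design uses 203 of 203 (binding); airtime uses 174 of 192 (slack = 18).
By complementary slackness, y = 0 for the non-binding constraint.
The binding rows give the dual system: 1·y_production + 2·y_design = 20 and 6·y_production + 5·y_design = 71.
Solving: y_production = 6, y_design = 7.
Δz = y_design·Δb = 7 × (3) = 21, so new z* = 2639 + 21 = 2660.

2660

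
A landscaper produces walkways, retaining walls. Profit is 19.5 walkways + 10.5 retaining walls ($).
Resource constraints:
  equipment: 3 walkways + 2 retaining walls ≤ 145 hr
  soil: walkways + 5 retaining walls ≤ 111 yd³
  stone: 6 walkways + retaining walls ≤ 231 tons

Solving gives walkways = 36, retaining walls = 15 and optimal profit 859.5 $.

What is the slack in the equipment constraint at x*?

7

equipment used = 3·36 + 2·15 = 138; slack = 145 − 138 = 7.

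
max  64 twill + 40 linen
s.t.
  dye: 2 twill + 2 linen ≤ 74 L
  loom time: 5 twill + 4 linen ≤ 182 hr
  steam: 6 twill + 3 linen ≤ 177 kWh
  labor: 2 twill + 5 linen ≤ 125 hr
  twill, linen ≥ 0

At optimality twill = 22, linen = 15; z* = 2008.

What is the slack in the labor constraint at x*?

labor used = 2·22 + 5·15 = 119; slack = 125 − 119 = 6.

6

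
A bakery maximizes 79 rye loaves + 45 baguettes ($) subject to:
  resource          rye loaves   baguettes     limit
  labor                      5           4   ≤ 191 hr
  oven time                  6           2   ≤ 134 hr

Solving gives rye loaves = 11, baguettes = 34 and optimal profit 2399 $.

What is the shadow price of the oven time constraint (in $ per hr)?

6.5

Check each constraint at x*: labor 191/191 (tight); oven time 134/134 (tight).
From A_Bᵀ y = c: 5·y_labor + 6·y_oven time = 79; 4·y_labor + 2·y_oven time = 45.
This yields shadow prices y_labor = 8, y_oven time = 6.5.
Shadow price of oven time = 6.5.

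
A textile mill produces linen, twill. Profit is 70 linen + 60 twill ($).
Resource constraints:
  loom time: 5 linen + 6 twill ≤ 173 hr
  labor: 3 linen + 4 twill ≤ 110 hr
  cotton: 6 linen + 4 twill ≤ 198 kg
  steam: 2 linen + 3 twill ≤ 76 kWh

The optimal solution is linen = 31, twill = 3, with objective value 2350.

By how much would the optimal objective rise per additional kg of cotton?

Binding: loom time and cotton. Non-binding: labor (5 unused), steam (5 unused).
Slack constraints have shadow price 0 (complementary slackness).
From A_Bᵀ y = c: 5·y_loom time + 6·y_cotton = 70; 6·y_loom time + 4·y_cotton = 60.
Solving: y_loom time = 5, y_cotton = 7.5.
Shadow price of cotton = 7.5.

7.5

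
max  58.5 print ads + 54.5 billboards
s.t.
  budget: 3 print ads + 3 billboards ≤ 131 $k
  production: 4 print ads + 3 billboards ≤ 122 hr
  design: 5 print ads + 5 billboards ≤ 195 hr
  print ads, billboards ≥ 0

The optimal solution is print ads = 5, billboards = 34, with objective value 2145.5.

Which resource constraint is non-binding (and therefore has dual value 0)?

budget

budget: 117/131 (slack 14)
production: 122/122 (binding)
design: 195/195 (binding)
By complementary slackness, a constraint with positive slack has shadow price 0 → budget.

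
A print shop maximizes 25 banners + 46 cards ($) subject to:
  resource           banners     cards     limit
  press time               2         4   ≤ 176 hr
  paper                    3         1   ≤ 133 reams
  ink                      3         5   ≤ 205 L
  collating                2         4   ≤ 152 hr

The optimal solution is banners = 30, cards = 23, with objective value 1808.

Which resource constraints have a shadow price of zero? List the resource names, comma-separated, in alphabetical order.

paper, press time

press time: 152/176 (slack 24)
paper: 113/133 (slack 20)
ink: 205/205 (binding)
collating: 152/152 (binding)
By complementary slackness, a constraint with positive slack has shadow price 0 → paper, press time.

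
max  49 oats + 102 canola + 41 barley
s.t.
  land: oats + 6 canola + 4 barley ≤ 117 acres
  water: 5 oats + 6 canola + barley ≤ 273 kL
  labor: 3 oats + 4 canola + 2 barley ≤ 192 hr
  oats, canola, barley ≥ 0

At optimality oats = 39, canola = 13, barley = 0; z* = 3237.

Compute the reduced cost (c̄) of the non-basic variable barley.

-3

Binding: land and water. Non-binding: labor (23 unused).
Since labor is not tight, its dual is 0.
Dual feasibility on the basic columns requires 1·y_land + 5·y_water = 49, 6·y_land + 6·y_water = 102.
This yields shadow prices y_land = 9, y_water = 8.
Reduced cost of barley: c₃ − yᵀa₃ = 41 − (9·4 + 8·1) = 41 − 44 = -3.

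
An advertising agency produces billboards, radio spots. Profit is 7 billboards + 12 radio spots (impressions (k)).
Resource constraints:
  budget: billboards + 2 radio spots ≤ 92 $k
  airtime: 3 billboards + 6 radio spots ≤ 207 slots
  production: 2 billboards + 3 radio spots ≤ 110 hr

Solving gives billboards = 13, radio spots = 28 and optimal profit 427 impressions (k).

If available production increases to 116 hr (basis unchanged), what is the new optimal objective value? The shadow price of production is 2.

439

Δb = 6, so new z* = 427 + (2)·(6) = 427 + 12 = 439.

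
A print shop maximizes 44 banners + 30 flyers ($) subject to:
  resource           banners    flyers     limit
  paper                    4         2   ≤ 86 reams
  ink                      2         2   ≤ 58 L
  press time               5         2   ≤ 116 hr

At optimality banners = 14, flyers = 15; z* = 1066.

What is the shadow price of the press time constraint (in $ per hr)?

Binding: paper and ink. Non-binding: press time (16 unused).
Slack constraints have shadow price 0 (complementary slackness).
Dual feasibility on the basic columns requires 4·y_paper + 2·y_ink = 44, 2·y_paper + 2·y_ink = 30.
→ y_paper = 7 and y_ink = 8.
Shadow price of press time = 0.

0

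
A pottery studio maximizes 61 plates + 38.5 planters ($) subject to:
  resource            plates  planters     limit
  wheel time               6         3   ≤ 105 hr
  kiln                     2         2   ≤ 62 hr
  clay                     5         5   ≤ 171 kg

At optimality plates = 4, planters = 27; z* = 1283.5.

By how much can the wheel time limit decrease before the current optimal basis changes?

Binding constraints: wheel time, kiln. The basis is B = [[6,3],[2,2]] with det 6.
Per unit decrease in wheel time, x* moves by d = (-0.3333, 0.3333).
The basis stays optimal until plates reaches 0; allowable decrease = 12 hr.

12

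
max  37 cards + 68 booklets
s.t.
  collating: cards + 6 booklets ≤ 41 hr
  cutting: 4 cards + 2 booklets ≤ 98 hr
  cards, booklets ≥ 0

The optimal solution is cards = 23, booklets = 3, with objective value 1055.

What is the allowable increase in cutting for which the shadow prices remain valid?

Binding constraints: collating, cutting. The basis is B = [[1,6],[4,2]] with det -22.
Per unit increase in cutting, x* moves by d = (0.2727, -0.0455).
The basis stays optimal until booklets reaches 0; allowable increase = 66 hr.

66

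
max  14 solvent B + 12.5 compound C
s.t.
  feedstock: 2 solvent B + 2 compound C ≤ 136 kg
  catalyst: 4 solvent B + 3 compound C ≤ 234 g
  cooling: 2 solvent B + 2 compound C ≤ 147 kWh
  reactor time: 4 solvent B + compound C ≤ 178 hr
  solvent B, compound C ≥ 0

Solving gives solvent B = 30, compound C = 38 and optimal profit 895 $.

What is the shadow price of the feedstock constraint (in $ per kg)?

At the optimum: feedstock uses 136 of 136 (binding); catalyst uses 234 of 234 (binding); cooling uses 136 of 147 (slack = 11); reactor time uses 158 of 178 (slack = 20).
Since cooling, reactor time are not tight, their duals are 0.
The binding rows give the dual system: 2·y_feedstock + 4·y_catalyst = 14 and 2·y_feedstock + 3·y_catalyst = 12.5.
This yields shadow prices y_feedstock = 4, y_catalyst = 1.5.
Shadow price of feedstock = 4.

4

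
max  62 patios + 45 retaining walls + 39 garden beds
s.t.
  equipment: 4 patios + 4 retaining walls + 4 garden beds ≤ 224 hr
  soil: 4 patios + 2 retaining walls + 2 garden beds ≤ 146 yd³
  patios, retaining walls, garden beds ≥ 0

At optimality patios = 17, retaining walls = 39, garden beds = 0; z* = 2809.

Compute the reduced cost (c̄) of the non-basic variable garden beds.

At the optimum: equipment uses 224 of 224 (binding); soil uses 146 of 146 (binding).
From A_Bᵀ y = c: 4·y_equipment + 4·y_soil = 62; 4·y_equipment + 2·y_soil = 45.
This yields shadow prices y_equipment = 7, y_soil = 8.5.
Reduced cost of garden beds: c₃ − yᵀa₃ = 39 − (7·4 + 8.5·2) = 39 − 45 = -6.

-6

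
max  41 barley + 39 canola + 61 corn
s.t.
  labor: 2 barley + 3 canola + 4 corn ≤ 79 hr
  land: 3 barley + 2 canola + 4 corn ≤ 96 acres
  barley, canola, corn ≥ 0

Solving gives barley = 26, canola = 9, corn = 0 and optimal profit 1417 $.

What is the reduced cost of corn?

-3

Both labor and land are binding at x*.
From A_Bᵀ y = c: 2·y_labor + 3·y_land = 41; 3·y_labor + 2·y_land = 39.
This yields shadow prices y_labor = 7, y_land = 9.
Reduced cost of corn: c₃ − yᵀa₃ = 61 − (7·4 + 9·4) = 61 − 64 = -3.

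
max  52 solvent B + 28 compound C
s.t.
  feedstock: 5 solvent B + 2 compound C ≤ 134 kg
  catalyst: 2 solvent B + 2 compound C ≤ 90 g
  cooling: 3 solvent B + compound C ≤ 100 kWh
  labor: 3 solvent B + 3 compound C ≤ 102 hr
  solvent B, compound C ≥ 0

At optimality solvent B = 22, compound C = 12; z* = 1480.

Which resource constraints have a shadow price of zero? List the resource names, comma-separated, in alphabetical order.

catalyst, cooling

feedstock: 134/134 (binding)
catalyst: 68/90 (slack 22)
cooling: 78/100 (slack 22)
labor: 102/102 (binding)
By complementary slackness, a constraint with positive slack has shadow price 0 → catalyst, cooling.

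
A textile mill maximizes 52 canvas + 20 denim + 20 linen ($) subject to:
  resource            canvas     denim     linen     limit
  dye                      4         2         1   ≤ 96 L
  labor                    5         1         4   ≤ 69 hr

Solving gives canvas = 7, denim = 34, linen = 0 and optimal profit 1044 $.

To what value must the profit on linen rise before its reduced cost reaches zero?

24

Both dye and labor are binding at x*.
Dual feasibility on the basic columns requires 4·y_dye + 5·y_labor = 52, 2·y_dye + 1·y_labor = 20.
This yields shadow prices y_dye = 8, y_labor = 4.
linen enters the basis when its profit ≥ yᵀa₃ = 8·1 + 4·4 = 24.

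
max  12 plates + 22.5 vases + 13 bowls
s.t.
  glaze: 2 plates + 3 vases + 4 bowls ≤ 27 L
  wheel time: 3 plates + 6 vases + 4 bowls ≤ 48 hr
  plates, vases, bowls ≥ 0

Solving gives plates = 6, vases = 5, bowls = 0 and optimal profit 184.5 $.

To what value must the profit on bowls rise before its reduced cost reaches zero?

Both glaze and wheel time are binding at x*.
Dual feasibility on the basic columns requires 2·y_glaze + 3·y_wheel time = 12, 3·y_glaze + 6·y_wheel time = 22.5.
Solving: y_glaze = 1.5, y_wheel time = 3.
bowls enters the basis when its profit ≥ yᵀa₃ = 1.5·4 + 3·4 = 18.

18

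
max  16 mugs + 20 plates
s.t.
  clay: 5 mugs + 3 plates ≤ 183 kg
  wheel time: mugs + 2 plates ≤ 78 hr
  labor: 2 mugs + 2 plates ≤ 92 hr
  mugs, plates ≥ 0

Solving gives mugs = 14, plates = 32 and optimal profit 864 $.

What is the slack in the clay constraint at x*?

17

clay used = 5·14 + 3·32 = 166; slack = 183 − 166 = 17.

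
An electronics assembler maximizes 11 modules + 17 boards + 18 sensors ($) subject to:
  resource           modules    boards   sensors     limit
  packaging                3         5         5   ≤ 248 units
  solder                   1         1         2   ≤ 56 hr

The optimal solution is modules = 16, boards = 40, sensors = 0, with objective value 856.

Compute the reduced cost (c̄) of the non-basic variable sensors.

At the optimum: packaging uses 248 of 248 (binding); solder uses 56 of 56 (binding).
Dual feasibility on the basic columns requires 3·y_packaging + 1·y_solder = 11, 5·y_packaging + 1·y_solder = 17.
→ y_packaging = 3 and y_solder = 2.
Reduced cost of sensors: c₃ − yᵀa₃ = 18 − (3·5 + 2·2) = 18 − 19 = -1.

-1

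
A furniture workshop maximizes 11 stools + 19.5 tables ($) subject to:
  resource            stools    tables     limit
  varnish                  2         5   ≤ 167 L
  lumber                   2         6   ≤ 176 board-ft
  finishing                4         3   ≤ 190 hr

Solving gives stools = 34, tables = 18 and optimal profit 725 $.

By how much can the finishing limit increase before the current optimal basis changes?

81

Binding constraints: lumber, finishing. The basis is B = [[2,6],[4,3]] with det -18.
Per unit increase in finishing, x* moves by d = (0.3333, -0.1111).
The basis stays optimal until varnish becomes binding; allowable increase = 81 hr.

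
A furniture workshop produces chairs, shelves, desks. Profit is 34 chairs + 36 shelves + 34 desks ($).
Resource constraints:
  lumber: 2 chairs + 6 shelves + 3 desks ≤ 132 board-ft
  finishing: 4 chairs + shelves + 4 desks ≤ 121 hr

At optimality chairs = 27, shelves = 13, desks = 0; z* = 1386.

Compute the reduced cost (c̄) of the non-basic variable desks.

-5

Check each constraint at x*: lumber 132/132 (tight); finishing 121/121 (tight).
Dual feasibility on the basic columns requires 2·y_lumber + 4·y_finishing = 34, 6·y_lumber + 1·y_finishing = 36.
Solving: y_lumber = 5, y_finishing = 6.
Reduced cost of desks: c₃ − yᵀa₃ = 34 − (5·3 + 6·4) = 34 − 39 = -5.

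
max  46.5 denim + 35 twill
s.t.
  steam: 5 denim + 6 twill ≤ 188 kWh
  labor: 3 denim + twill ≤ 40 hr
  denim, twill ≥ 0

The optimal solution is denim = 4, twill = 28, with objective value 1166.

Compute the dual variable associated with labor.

8

Check each constraint at x*: steam 188/188 (tight); labor 40/40 (tight).
From A_Bᵀ y = c: 5·y_steam + 3·y_labor = 46.5; 6·y_steam + 1·y_labor = 35.
This yields shadow prices y_steam = 4.5, y_labor = 8.
Shadow price of labor = 8.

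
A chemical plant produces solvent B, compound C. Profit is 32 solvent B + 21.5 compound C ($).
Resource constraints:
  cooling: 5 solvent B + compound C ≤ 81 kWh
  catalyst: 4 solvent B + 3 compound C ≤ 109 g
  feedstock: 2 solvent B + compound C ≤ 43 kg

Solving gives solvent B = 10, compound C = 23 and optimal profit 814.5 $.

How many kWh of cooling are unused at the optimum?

8

cooling used = 5·10 + 1·23 = 73; slack = 81 − 73 = 8.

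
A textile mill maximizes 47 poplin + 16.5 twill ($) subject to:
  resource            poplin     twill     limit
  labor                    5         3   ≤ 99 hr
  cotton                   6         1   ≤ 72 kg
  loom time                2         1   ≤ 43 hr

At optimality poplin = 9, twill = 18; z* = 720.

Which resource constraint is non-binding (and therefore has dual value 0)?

labor: 99/99 (binding)
cotton: 72/72 (binding)
loom time: 36/43 (slack 7)
By complementary slackness, a constraint with positive slack has shadow price 0 → loom time.

loom time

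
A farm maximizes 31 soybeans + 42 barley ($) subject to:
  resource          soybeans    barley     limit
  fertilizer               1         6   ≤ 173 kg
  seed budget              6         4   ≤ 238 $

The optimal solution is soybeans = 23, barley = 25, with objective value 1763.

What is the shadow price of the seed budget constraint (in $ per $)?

At the optimum: fertilizer uses 173 of 173 (binding); seed budget uses 238 of 238 (binding).
From A_Bᵀ y = c: 1·y_fertilizer + 6·y_seed budget = 31; 6·y_fertilizer + 4·y_seed budget = 42.
Solving: y_fertilizer = 4, y_seed budget = 4.5.
Shadow price of seed budget = 4.5.

4.5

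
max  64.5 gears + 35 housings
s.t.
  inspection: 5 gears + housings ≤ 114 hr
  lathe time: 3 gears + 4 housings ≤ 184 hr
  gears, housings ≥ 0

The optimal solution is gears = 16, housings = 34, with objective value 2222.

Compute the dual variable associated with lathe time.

6.5

At the optimum: inspection uses 114 of 114 (binding); lathe time uses 184 of 184 (binding).
From A_Bᵀ y = c: 5·y_inspection + 3·y_lathe time = 64.5; 1·y_inspection + 4·y_lathe time = 35.
This yields shadow prices y_inspection = 9, y_lathe time = 6.5.
Shadow price of lathe time = 6.5.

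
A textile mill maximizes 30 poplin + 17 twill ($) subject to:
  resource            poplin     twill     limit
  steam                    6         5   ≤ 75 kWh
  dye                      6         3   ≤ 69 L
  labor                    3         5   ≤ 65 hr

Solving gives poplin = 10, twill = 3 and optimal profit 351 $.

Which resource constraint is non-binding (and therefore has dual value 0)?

labor

steam: 75/75 (binding)
dye: 69/69 (binding)
labor: 45/65 (slack 20)
By complementary slackness, a constraint with positive slack has shadow price 0 → labor.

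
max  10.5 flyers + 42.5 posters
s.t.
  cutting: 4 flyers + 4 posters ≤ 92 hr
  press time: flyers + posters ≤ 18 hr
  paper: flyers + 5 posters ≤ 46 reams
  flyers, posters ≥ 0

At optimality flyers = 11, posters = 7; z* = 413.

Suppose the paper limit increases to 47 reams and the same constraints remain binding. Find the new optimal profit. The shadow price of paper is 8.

421

Δb = 1, so new z* = 413 + (8)·(1) = 413 + 8 = 421.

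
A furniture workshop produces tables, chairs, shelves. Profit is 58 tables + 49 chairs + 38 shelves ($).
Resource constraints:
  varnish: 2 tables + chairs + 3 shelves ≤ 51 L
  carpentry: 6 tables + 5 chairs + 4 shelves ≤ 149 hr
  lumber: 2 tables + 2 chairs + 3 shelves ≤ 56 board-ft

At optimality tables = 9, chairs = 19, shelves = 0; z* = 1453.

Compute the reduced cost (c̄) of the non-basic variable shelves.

-4

At the optimum: varnish uses 37 of 51 (slack = 14); carpentry uses 149 of 149 (binding); lumber uses 56 of 56 (binding).
Since varnish is not tight, its dual is 0.
Dual feasibility on the basic columns requires 6·y_carpentry + 2·y_lumber = 58, 5·y_carpentry + 2·y_lumber = 49.
This yields shadow prices y_carpentry = 9, y_lumber = 2.
Reduced cost of shelves: c₃ − yᵀa₃ = 38 − (9·4 + 2·3) = 38 − 42 = -4.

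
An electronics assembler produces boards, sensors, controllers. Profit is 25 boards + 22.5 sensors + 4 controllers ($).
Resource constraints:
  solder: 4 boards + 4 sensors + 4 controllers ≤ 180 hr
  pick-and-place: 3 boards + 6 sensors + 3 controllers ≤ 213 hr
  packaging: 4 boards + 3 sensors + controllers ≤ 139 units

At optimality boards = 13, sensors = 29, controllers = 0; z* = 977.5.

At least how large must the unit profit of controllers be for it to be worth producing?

Binding: pick-and-place and packaging. Non-binding: solder (12 unused).
Slack constraints have shadow price 0 (complementary slackness).
The binding rows give the dual system: 3·y_pick-and-place + 4·y_packaging = 25 and 6·y_pick-and-place + 3·y_packaging = 22.5.
→ y_pick-and-place = 1 and y_packaging = 5.5.
controllers enters the basis when its profit ≥ yᵀa₃ = 1·3 + 5.5·1 = 8.5.

8.5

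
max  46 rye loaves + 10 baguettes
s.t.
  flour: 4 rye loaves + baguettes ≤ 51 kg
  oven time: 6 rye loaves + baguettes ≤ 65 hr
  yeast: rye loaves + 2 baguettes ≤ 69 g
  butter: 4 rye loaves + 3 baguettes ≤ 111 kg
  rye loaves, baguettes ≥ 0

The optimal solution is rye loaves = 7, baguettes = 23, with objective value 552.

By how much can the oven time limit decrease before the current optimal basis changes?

3.5

Binding constraints: flour, oven time. The basis is B = [[4,1],[6,1]] with det -2.
Per unit decrease in oven time, x* moves by d = (-0.5, 2).
The basis stays optimal until butter becomes binding; allowable decrease = 3.5 hr.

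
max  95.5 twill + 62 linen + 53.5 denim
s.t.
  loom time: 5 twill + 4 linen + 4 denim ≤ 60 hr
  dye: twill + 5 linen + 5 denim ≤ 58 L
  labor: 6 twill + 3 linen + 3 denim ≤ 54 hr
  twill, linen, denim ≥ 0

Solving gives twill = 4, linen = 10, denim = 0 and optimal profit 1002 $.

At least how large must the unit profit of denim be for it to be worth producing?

62

At the optimum: loom time uses 60 of 60 (binding); dye uses 54 of 58 (slack = 4); labor uses 54 of 54 (binding).
By complementary slackness, y = 0 for the non-binding constraint.
Dual feasibility on the basic columns requires 5·y_loom time + 6·y_labor = 95.5, 4·y_loom time + 3·y_labor = 62.
Solving: y_loom time = 9.5, y_labor = 8.
denim enters the basis when its profit ≥ yᵀa₃ = 9.5·4 + 8·3 = 62.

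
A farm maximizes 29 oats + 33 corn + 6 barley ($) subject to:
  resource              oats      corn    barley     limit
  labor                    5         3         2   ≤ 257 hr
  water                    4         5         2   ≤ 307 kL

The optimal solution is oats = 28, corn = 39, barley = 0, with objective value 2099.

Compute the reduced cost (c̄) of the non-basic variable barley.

-8

Check each constraint at x*: labor 257/257 (tight); water 307/307 (tight).
From A_Bᵀ y = c: 5·y_labor + 4·y_water = 29; 3·y_labor + 5·y_water = 33.
→ y_labor = 1 and y_water = 6.
Reduced cost of barley: c₃ − yᵀa₃ = 6 − (1·2 + 6·2) = 6 − 14 = -8.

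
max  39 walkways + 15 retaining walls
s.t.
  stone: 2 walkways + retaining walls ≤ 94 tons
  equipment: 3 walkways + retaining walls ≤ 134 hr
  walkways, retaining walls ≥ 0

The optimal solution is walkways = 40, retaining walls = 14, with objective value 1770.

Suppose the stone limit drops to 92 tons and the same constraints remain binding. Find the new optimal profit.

At the optimum: stone uses 94 of 94 (binding); equipment uses 134 of 134 (binding).
From A_Bᵀ y = c: 2·y_stone + 3·y_equipment = 39; 1·y_stone + 1·y_equipment = 15.
This yields shadow prices y_stone = 6, y_equipment = 9.
Δz = y_stone·Δb = 6 × (-2) = -12, so new z* = 1770 − 12 = 1758.

1758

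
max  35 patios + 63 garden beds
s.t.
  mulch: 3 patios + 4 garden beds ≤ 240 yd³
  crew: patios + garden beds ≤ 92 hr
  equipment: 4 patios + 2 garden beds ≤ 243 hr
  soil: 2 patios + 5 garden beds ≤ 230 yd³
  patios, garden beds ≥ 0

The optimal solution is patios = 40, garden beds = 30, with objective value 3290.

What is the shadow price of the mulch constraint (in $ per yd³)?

Binding: mulch and soil. Non-binding: crew (22 unused), equipment (23 unused).
Since crew, equipment are not tight, their duals are 0.
The binding rows give the dual system: 3·y_mulch + 2·y_soil = 35 and 4·y_mulch + 5·y_soil = 63.
Solving: y_mulch = 7, y_soil = 7.
Shadow price of mulch = 7.

7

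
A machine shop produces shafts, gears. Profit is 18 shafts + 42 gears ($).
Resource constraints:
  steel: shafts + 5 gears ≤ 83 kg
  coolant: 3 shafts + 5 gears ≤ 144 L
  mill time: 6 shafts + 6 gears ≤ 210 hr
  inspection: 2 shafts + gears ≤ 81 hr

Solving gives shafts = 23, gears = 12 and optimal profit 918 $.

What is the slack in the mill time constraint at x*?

mill time used = 6·23 + 6·12 = 210; slack = 210 − 210 = 0.

0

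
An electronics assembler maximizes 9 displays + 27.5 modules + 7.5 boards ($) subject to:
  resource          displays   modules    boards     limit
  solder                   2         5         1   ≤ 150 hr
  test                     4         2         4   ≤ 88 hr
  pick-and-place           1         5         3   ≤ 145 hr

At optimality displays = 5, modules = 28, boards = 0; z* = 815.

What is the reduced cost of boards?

At the optimum: solder uses 150 of 150 (binding); test uses 76 of 88 (slack = 12); pick-and-place uses 145 of 145 (binding).
By complementary slackness, y = 0 for the non-binding constraint.
The binding rows give the dual system: 2·y_solder + 1·y_pick-and-place = 9 and 5·y_solder + 5·y_pick-and-place = 27.5.
This yields shadow prices y_solder = 3.5, y_pick-and-place = 2.
Reduced cost of boards: c₃ − yᵀa₃ = 7.5 − (3.5·1 + 2·3) = 7.5 − 9.5 = -2.

-2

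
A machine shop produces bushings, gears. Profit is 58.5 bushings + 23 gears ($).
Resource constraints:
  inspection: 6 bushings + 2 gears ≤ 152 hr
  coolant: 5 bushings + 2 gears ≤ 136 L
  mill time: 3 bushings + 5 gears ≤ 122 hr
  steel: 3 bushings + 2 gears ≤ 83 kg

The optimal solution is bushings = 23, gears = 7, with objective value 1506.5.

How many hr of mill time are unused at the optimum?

mill time used = 3·23 + 5·7 = 104; slack = 122 − 104 = 18.

18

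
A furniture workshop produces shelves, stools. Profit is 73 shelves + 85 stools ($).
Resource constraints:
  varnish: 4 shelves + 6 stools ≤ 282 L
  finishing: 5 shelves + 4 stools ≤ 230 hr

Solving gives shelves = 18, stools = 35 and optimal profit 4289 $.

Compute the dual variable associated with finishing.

Both varnish and finishing are binding at x*.
From A_Bᵀ y = c: 4·y_varnish + 5·y_finishing = 73; 6·y_varnish + 4·y_finishing = 85.
This yields shadow prices y_varnish = 9.5, y_finishing = 7.
Shadow price of finishing = 7.

7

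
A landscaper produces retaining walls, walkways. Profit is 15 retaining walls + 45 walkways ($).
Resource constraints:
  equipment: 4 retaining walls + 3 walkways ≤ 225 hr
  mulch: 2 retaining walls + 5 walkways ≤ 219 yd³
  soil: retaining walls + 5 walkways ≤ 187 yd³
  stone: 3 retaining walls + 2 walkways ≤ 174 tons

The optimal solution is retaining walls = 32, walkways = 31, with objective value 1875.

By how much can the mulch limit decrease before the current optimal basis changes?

Binding constraints: mulch, soil. The basis is B = [[2,5],[1,5]] with det 5.
Per unit decrease in mulch, x* moves by d = (-1, 0.2).
The basis stays optimal until retaining walls reaches 0; allowable decrease = 32 yd³.

32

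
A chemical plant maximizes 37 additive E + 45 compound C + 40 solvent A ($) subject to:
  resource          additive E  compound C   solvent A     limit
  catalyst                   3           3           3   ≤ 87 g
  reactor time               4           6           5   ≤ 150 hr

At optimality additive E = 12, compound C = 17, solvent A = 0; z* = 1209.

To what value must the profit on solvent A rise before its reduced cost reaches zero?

At the optimum: catalyst uses 87 of 87 (binding); reactor time uses 150 of 150 (binding).
Dual feasibility on the basic columns requires 3·y_catalyst + 4·y_reactor time = 37, 3·y_catalyst + 6·y_reactor time = 45.
This yields shadow prices y_catalyst = 7, y_reactor time = 4.
solvent A enters the basis when its profit ≥ yᵀa₃ = 7·3 + 4·5 = 41.

41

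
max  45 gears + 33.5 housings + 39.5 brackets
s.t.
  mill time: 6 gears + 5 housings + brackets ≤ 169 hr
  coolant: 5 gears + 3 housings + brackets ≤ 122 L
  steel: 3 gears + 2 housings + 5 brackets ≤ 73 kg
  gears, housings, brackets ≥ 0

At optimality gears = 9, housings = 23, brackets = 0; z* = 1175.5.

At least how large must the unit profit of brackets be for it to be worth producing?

Binding: mill time and steel. Non-binding: coolant (8 unused).
Slack constraints have shadow price 0 (complementary slackness).
Dual feasibility on the basic columns requires 6·y_mill time + 3·y_steel = 45, 5·y_mill time + 2·y_steel = 33.5.
→ y_mill time = 3.5 and y_steel = 8.
brackets enters the basis when its profit ≥ yᵀa₃ = 3.5·1 + 8·5 = 43.5.

43.5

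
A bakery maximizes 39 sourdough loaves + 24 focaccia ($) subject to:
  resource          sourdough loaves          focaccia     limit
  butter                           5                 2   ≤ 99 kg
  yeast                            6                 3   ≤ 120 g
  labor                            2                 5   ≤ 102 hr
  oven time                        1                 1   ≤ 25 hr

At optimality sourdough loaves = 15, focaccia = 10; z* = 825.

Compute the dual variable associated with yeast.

Check each constraint at x*: butter 95/99 (slack 4); yeast 120/120 (tight); labor 80/102 (slack 22); oven time 25/25 (tight).
By complementary slackness, y = 0 for the non-binding constraints.
Dual feasibility on the basic columns requires 6·y_yeast + 1·y_oven time = 39, 3·y_yeast + 1·y_oven time = 24.
This yields shadow prices y_yeast = 5, y_oven time = 9.
Shadow price of yeast = 5.

5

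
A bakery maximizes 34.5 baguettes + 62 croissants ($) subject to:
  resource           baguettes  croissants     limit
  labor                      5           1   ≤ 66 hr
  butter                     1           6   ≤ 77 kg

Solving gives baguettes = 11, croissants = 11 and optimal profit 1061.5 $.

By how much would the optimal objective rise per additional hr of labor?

5

Both labor and butter are binding at x*.
From A_Bᵀ y = c: 5·y_labor + 1·y_butter = 34.5; 1·y_labor + 6·y_butter = 62.
Solving: y_labor = 5, y_butter = 9.5.
Shadow price of labor = 5.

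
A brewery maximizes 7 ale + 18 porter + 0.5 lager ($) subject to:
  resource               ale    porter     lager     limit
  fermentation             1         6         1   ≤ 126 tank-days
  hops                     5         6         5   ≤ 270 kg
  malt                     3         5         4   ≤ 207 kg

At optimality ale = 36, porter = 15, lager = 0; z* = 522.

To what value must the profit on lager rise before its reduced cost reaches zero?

7

Binding: fermentation and hops. Non-binding: malt (24 unused).
Slack constraints have shadow price 0 (complementary slackness).
From A_Bᵀ y = c: 1·y_fermentation + 5·y_hops = 7; 6·y_fermentation + 6·y_hops = 18.
→ y_fermentation = 2 and y_hops = 1.
lager enters the basis when its profit ≥ yᵀa₃ = 2·1 + 1·5 = 7.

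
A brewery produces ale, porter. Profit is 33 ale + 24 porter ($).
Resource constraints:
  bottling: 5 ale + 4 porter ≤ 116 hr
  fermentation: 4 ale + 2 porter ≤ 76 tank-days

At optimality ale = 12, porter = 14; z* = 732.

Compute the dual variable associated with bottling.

5

At the optimum: bottling uses 116 of 116 (binding); fermentation uses 76 of 76 (binding).
From A_Bᵀ y = c: 5·y_bottling + 4·y_fermentation = 33; 4·y_bottling + 2·y_fermentation = 24.
This yields shadow prices y_bottling = 5, y_fermentation = 2.
Shadow price of bottling = 5.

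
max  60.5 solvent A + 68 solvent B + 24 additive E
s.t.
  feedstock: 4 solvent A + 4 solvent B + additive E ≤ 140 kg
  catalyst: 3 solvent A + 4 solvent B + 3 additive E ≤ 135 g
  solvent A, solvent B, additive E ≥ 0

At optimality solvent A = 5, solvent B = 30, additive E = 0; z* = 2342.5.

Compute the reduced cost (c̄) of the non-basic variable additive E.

Both feedstock and catalyst are binding at x*.
The binding rows give the dual system: 4·y_feedstock + 3·y_catalyst = 60.5 and 4·y_feedstock + 4·y_catalyst = 68.
→ y_feedstock = 9.5 and y_catalyst = 7.5.
Reduced cost of additive E: c₃ − yᵀa₃ = 24 − (9.5·1 + 7.5·3) = 24 − 32 = -8.

-8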